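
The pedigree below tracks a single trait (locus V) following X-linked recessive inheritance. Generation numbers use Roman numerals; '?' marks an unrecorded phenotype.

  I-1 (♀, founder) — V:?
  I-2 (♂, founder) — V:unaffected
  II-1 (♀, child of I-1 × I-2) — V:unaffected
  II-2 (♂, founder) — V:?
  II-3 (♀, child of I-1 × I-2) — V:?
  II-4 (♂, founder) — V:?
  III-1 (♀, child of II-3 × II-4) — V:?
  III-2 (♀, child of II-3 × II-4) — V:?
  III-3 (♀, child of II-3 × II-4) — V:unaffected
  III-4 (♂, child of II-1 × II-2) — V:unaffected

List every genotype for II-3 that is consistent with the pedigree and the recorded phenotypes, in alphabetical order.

II-3 ∈ {X^VX^V, X^VX^v}

V/I-1 ? ·: X^VX^V|X^VX^v|X^vX^v
V/I-2 un ·: X^VY
V/II-1 un I-1×I-2: X^VX^V|X^VX^v
V/II-2 ? ·: X^VY|X^vY
V/II-3 ? I-1×I-2: X^VX^V|X^VX^v
V/II-4 ? ·: X^VY|X^vY
V/III-1 ? II-3×II-4: X^VX^V|X^VX^v|X^vX^v
V/III-2 ? II-3×II-4: X^VX^V|X^VX^v|X^vX^v
V/III-3 un II-3×II-4: X^VX^V|X^VX^v
V/III-4 un II-1×II-2: X^VY
⇒ V over [I-1,I-2,II-1,II-2,II-3,II-4,III-1,III-2,III-3,III-4]: 84 consistent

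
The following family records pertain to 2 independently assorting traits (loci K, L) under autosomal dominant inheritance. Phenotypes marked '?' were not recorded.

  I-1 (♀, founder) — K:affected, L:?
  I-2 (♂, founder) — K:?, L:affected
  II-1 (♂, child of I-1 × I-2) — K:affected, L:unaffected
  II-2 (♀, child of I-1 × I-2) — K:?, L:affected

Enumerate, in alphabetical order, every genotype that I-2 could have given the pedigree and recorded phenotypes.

I-2 ∈ {KK Ll, Kk Ll, kk Ll}

K/I-1 aff ·: Kk|KK
K/I-2 ? ·: kk|Kk|KK
K/II-1 aff I-1×I-2: Kk|KK
K/II-2 ? I-1×I-2: kk|Kk|KK
⇒ K over [I-1,I-2,II-1,II-2]: 18 consistent
L/I-1 ? ·: ll|Ll
L/I-2 aff ·: Ll
L/II-1 un I-1×I-2: ll
L/II-2 aff I-1×I-2: Ll|LL
⇒ L over [I-1,I-2,II-1,II-2]: 3 consistent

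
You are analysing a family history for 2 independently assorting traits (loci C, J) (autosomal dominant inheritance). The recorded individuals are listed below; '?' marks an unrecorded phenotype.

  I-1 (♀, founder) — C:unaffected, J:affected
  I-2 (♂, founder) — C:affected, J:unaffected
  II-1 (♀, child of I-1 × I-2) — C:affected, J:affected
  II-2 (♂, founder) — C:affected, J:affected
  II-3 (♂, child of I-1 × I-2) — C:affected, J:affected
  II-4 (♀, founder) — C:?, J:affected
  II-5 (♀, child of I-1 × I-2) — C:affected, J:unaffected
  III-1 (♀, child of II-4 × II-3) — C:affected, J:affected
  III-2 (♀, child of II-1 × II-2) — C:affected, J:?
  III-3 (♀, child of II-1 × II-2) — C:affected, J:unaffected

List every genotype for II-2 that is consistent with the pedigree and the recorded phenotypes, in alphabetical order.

II-2 ∈ {CC Jj, Cc Jj}

C/I-1 un ·: cc
C/I-2 aff ·: Cc|CC
C/II-1 aff I-1×I-2: Cc
C/II-2 aff ·: Cc|CC
C/II-3 aff I-1×I-2: Cc
C/II-4 ? ·: cc|Cc|CC
C/II-5 aff I-1×I-2: Cc
C/III-1 aff II-4×II-3: Cc|CC
C/III-2 aff II-1×II-2: Cc|CC
C/III-3 aff II-1×II-2: Cc|CC
⇒ C over [I-1,I-2,II-1,II-2,II-3,II-4,II-5,III-1,III-2,III-3]: 80 consistent
J/I-1 aff ·: Jj
J/I-2 un ·: jj
J/II-1 aff I-1×I-2: Jj
J/II-2 aff ·: Jj
J/II-3 aff I-1×I-2: Jj
J/II-4 aff ·: Jj|JJ
J/II-5 un I-1×I-2: jj
J/III-1 aff II-4×II-3: Jj|JJ
J/III-2 ? II-1×II-2: jj|Jj|JJ
J/III-3 un II-1×II-2: jj
⇒ J over [I-1,I-2,II-1,II-2,II-3,II-4,II-5,III-1,III-2,III-3]: 12 consistent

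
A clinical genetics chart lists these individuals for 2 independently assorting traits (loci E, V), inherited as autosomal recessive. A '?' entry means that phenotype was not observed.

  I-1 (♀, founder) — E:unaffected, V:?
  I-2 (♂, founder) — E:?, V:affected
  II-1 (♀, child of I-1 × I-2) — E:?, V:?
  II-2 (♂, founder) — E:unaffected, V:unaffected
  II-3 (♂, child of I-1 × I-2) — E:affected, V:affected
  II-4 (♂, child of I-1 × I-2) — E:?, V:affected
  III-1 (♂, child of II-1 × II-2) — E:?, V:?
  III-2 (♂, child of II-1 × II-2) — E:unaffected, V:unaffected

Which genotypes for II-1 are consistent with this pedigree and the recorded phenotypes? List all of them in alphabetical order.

II-1 ∈ {EE Vv, EE vv, Ee Vv, Ee vv, ee Vv, ee vv}

E/I-1 un ·: Ee
E/I-2 ? ·: Ee|ee
E/II-1 ? I-1×I-2: EE|Ee|ee
E/II-2 un ·: EE|Ee
E/II-3 aff I-1×I-2: ee
E/II-4 ? I-1×I-2: EE|Ee|ee
E/III-1 ? II-1×II-2: EE|Ee|ee
E/III-2 un II-1×II-2: EE|Ee
⇒ E over [I-1,I-2,II-1,II-2,II-3,II-4,III-1,III-2]: 80 consistent
V/I-1 ? ·: Vv|vv
V/I-2 aff ·: vv
V/II-1 ? I-1×I-2: Vv|vv
V/II-2 un ·: VV|Vv
V/II-3 aff I-1×I-2: vv
V/II-4 aff I-1×I-2: vv
V/III-1 ? II-1×II-2: VV|Vv|vv
V/III-2 un II-1×II-2: VV|Vv
⇒ V over [I-1,I-2,II-1,II-2,II-3,II-4,III-1,III-2]: 16 consistent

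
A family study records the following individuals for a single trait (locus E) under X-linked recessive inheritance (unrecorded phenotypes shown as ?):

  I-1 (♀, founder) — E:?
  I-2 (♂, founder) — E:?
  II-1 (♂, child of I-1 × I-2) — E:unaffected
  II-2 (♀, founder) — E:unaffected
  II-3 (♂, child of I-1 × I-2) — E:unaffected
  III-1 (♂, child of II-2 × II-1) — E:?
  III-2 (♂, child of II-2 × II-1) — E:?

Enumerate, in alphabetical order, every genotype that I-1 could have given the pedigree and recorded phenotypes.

E/I-1 ? ·: X^EX^E|X^EX^e
E/I-2 ? ·: X^EY|X^eY
E/II-1 un I-1×I-2: X^EY
E/II-2 un ·: X^EX^E|X^EX^e
E/II-3 un I-1×I-2: X^EY
E/III-1 ? II-2×II-1: X^EY|X^eY
E/III-2 ? II-2×II-1: X^EY|X^eY
⇒ E over [I-1,I-2,II-1,II-2,II-3,III-1,III-2]: 20 consistent

I-1 ∈ {X^EX^E, X^EX^e}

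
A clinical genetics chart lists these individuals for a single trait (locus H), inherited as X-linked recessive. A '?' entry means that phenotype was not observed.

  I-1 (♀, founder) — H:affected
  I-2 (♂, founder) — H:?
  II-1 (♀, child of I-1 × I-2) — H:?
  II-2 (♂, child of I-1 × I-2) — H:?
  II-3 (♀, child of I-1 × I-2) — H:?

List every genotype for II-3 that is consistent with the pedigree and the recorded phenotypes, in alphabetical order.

II-3 ∈ {X^HX^h, X^hX^h}

H/I-1 aff ·: X^hX^h
H/I-2 ? ·: X^HY|X^hY
H/II-1 ? I-1×I-2: X^HX^h|X^hX^h
H/II-2 ? I-1×I-2: X^hY
H/II-3 ? I-1×I-2: X^HX^h|X^hX^h
⇒ H over [I-1,I-2,II-1,II-2,II-3]: 2 consistent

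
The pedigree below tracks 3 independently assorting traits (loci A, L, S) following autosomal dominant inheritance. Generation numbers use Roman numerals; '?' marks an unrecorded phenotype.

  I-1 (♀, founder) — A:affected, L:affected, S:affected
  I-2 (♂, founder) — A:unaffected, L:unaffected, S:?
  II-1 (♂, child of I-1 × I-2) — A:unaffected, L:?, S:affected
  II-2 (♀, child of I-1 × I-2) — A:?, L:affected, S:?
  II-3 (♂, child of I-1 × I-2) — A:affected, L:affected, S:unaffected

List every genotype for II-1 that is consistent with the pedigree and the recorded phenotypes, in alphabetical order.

A/I-1 aff ·: Aa
A/I-2 un ·: aa
A/II-1 un I-1×I-2: aa
A/II-2 ? I-1×I-2: aa|Aa
A/II-3 aff I-1×I-2: Aa
⇒ A over [I-1,I-2,II-1,II-2,II-3]: 2 consistent
L/I-1 aff ·: Ll|LL
L/I-2 un ·: ll
L/II-1 ? I-1×I-2: ll|Ll
L/II-2 aff I-1×I-2: Ll
L/II-3 aff I-1×I-2: Ll
⇒ L over [I-1,I-2,II-1,II-2,II-3]: 3 consistent
S/I-1 aff ·: Ss
S/I-2 ? ·: ss|Ss
S/II-1 aff I-1×I-2: Ss|SS
S/II-2 ? I-1×I-2: ss|Ss|SS
S/II-3 un I-1×I-2: ss
⇒ S over [I-1,I-2,II-1,II-2,II-3]: 8 consistent

II-1 ∈ {aa Ll SS, aa Ll Ss, aa ll SS, aa ll Ss}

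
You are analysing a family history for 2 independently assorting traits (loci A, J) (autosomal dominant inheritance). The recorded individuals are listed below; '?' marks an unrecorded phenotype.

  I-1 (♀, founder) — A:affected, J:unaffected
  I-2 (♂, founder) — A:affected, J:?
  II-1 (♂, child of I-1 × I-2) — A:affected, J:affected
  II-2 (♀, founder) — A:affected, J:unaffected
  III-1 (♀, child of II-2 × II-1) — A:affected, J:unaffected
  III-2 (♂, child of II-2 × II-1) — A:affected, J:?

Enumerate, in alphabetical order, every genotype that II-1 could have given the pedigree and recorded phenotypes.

II-1 ∈ {AA Jj, Aa Jj}

A/I-1 aff ·: Aa|AA
A/I-2 aff ·: Aa|AA
A/II-1 aff I-1×I-2: Aa|AA
A/II-2 aff ·: Aa|AA
A/III-1 aff II-2×II-1: Aa|AA
A/III-2 aff II-2×II-1: Aa|AA
⇒ A over [I-1,I-2,II-1,II-2,III-1,III-2]: 44 consistent
J/I-1 un ·: jj
J/I-2 ? ·: Jj|JJ
J/II-1 aff I-1×I-2: Jj
J/II-2 un ·: jj
J/III-1 un II-2×II-1: jj
J/III-2 ? II-2×II-1: jj|Jj
⇒ J over [I-1,I-2,II-1,II-2,III-1,III-2]: 4 consistent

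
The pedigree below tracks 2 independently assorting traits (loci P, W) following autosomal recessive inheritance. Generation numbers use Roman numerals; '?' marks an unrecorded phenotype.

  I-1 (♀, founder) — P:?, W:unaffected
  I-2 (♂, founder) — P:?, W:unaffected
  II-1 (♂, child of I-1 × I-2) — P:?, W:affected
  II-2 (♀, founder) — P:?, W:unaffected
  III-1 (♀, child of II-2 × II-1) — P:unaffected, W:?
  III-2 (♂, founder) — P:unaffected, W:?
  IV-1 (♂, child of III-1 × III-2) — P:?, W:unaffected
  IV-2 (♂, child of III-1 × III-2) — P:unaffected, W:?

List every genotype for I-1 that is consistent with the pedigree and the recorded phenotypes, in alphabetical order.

I-1 ∈ {PP Ww, Pp Ww, pp Ww}

P/I-1 ? ·: PP|Pp|pp
P/I-2 ? ·: PP|Pp|pp
P/II-1 ? I-1×I-2: PP|Pp|pp
P/II-2 ? ·: PP|Pp|pp
P/III-1 un II-2×II-1: PP|Pp
P/III-2 un ·: PP|Pp
P/IV-1 ? III-1×III-2: PP|Pp|pp
P/IV-2 un III-1×III-2: PP|Pp
⇒ P over [I-1,I-2,II-1,II-2,III-1,III-2,IV-1,IV-2]: 480 consistent
W/I-1 un ·: Ww
W/I-2 un ·: Ww
W/II-1 aff I-1×I-2: ww
W/II-2 un ·: WW|Ww
W/III-1 ? II-2×II-1: Ww|ww
W/III-2 ? ·: WW|Ww|ww
W/IV-1 un III-1×III-2: WW|Ww
W/IV-2 ? III-1×III-2: WW|Ww|ww
⇒ W over [I-1,I-2,II-1,II-2,III-1,III-2,IV-1,IV-2]: 27 consistent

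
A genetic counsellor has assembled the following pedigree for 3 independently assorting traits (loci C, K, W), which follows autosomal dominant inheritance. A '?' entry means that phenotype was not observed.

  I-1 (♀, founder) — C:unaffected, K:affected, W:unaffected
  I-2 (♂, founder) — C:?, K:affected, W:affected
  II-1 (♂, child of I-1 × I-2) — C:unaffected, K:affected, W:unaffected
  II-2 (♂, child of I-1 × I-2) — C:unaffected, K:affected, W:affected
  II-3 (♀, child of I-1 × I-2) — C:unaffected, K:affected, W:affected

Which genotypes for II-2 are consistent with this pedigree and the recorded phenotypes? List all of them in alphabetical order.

C/I-1 un ·: cc
C/I-2 ? ·: cc|Cc
C/II-1 un I-1×I-2: cc
C/II-2 un I-1×I-2: cc
C/II-3 un I-1×I-2: cc
⇒ C over [I-1,I-2,II-1,II-2,II-3]: 2 consistent
K/I-1 aff ·: Kk|KK
K/I-2 aff ·: Kk|KK
K/II-1 aff I-1×I-2: Kk|KK
K/II-2 aff I-1×I-2: Kk|KK
K/II-3 aff I-1×I-2: Kk|KK
⇒ K over [I-1,I-2,II-1,II-2,II-3]: 25 consistent
W/I-1 un ·: ww
W/I-2 aff ·: Ww
W/II-1 un I-1×I-2: ww
W/II-2 aff I-1×I-2: Ww
W/II-3 aff I-1×I-2: Ww
⇒ W over [I-1,I-2,II-1,II-2,II-3]: 1 consistent

II-2 ∈ {cc KK Ww, cc Kk Ww}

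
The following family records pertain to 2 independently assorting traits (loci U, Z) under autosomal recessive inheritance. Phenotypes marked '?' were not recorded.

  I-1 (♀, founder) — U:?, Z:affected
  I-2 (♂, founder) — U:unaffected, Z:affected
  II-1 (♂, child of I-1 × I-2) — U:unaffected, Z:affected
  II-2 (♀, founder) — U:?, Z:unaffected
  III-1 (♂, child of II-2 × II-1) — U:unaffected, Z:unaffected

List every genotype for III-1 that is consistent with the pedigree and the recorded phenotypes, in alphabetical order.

III-1 ∈ {UU Zz, Uu Zz}

U/I-1 ? ·: UU|Uu|uu
U/I-2 un ·: UU|Uu
U/II-1 un I-1×I-2: UU|Uu
U/II-2 ? ·: UU|Uu|uu
U/III-1 un II-2×II-1: UU|Uu
⇒ U over [I-1,I-2,II-1,II-2,III-1]: 41 consistent
Z/I-1 aff ·: zz
Z/I-2 aff ·: zz
Z/II-1 aff I-1×I-2: zz
Z/II-2 un ·: ZZ|Zz
Z/III-1 un II-2×II-1: Zz
⇒ Z over [I-1,I-2,II-1,II-2,III-1]: 2 consistent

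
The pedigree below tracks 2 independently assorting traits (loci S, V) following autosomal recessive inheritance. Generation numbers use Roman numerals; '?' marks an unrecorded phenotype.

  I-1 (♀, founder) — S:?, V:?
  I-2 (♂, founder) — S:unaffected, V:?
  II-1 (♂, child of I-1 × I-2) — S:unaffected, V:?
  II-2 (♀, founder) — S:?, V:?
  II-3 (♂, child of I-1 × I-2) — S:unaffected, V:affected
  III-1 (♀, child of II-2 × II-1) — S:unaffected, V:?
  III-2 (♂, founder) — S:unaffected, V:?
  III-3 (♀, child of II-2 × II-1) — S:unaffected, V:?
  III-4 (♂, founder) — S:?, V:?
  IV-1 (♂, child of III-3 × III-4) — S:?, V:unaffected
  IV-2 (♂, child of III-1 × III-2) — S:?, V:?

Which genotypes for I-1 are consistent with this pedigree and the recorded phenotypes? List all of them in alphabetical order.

S/I-1 ? ·: SS|Ss|ss
S/I-2 un ·: SS|Ss
S/II-1 un I-1×I-2: SS|Ss
S/II-2 ? ·: SS|Ss|ss
S/II-3 un I-1×I-2: SS|Ss
S/III-1 un II-2×II-1: SS|Ss
S/III-2 un ·: SS|Ss
S/III-3 un II-2×II-1: SS|Ss
S/III-4 ? ·: SS|Ss|ss
S/IV-1 ? III-3×III-4: SS|Ss|ss
S/IV-2 ? III-1×III-2: SS|Ss|ss
⇒ S over [I-1,I-2,II-1,II-2,II-3,III-1,III-2,III-3,III-4,IV-1,IV-2]: 2633 consistent
V/I-1 ? ·: Vv|vv
V/I-2 ? ·: Vv|vv
V/II-1 ? I-1×I-2: VV|Vv|vv
V/II-2 ? ·: VV|Vv|vv
V/II-3 aff I-1×I-2: vv
V/III-1 ? II-2×II-1: VV|Vv|vv
V/III-2 ? ·: VV|Vv|vv
V/III-3 ? II-2×II-1: VV|Vv|vv
V/III-4 ? ·: VV|Vv|vv
V/IV-1 un III-3×III-4: VV|Vv
V/IV-2 ? III-1×III-2: VV|Vv|vv
⇒ V over [I-1,I-2,II-1,II-2,II-3,III-1,III-2,III-3,III-4,IV-1,IV-2]: 1653 consistent

I-1 ∈ {SS Vv, SS vv, Ss Vv, Ss vv, ss Vv, ss vv}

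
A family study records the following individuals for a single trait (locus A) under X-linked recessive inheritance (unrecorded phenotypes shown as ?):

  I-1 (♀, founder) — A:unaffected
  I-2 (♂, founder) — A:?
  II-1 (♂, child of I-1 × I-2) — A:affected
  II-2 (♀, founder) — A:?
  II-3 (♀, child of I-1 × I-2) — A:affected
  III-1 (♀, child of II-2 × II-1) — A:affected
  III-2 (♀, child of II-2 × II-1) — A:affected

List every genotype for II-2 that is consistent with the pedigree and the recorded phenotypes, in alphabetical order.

II-2 ∈ {X^AX^a, X^aX^a}

A/I-1 un ·: X^AX^a
A/I-2 ? ·: X^aY
A/II-1 aff I-1×I-2: X^aY
A/II-2 ? ·: X^AX^a|X^aX^a
A/II-3 aff I-1×I-2: X^aX^a
A/III-1 aff II-2×II-1: X^aX^a
A/III-2 aff II-2×II-1: X^aX^a
⇒ A over [I-1,I-2,II-1,II-2,II-3,III-1,III-2]: 2 consistent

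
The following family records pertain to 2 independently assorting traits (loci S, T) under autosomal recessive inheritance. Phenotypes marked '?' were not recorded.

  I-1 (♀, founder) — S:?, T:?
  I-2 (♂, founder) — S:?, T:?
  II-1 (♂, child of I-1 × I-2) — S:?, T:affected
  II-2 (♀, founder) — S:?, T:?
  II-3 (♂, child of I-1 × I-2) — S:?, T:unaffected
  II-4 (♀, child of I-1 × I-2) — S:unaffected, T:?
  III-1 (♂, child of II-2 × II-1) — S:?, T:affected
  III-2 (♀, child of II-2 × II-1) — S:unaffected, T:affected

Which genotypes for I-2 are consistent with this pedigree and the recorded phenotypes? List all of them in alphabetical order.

S/I-1 ? ·: SS|Ss|ss
S/I-2 ? ·: SS|Ss|ss
S/II-1 ? I-1×I-2: SS|Ss|ss
S/II-2 ? ·: SS|Ss|ss
S/II-3 ? I-1×I-2: SS|Ss|ss
S/II-4 un I-1×I-2: SS|Ss
S/III-1 ? II-2×II-1: SS|Ss|ss
S/III-2 un II-2×II-1: SS|Ss
⇒ S over [I-1,I-2,II-1,II-2,II-3,II-4,III-1,III-2]: 360 consistent
T/I-1 ? ·: Tt|tt
T/I-2 ? ·: Tt|tt
T/II-1 aff I-1×I-2: tt
T/II-2 ? ·: Tt|tt
T/II-3 un I-1×I-2: TT|Tt
T/II-4 ? I-1×I-2: TT|Tt|tt
T/III-1 aff II-2×II-1: tt
T/III-2 aff II-2×II-1: tt
⇒ T over [I-1,I-2,II-1,II-2,II-3,II-4,III-1,III-2]: 20 consistent

I-2 ∈ {SS Tt, SS tt, Ss Tt, Ss tt, ss Tt, ss tt}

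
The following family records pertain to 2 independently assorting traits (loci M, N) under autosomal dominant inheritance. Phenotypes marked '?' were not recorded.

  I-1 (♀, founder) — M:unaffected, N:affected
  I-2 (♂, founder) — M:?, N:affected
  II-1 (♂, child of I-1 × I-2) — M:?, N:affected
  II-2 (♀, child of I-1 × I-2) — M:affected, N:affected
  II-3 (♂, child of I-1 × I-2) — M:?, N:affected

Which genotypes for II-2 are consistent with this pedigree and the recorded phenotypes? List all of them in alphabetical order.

II-2 ∈ {Mm NN, Mm Nn}

M/I-1 un ·: mm
M/I-2 ? ·: Mm|MM
M/II-1 ? I-1×I-2: mm|Mm
M/II-2 aff I-1×I-2: Mm
M/II-3 ? I-1×I-2: mm|Mm
⇒ M over [I-1,I-2,II-1,II-2,II-3]: 5 consistent
N/I-1 aff ·: Nn|NN
N/I-2 aff ·: Nn|NN
N/II-1 aff I-1×I-2: Nn|NN
N/II-2 aff I-1×I-2: Nn|NN
N/II-3 aff I-1×I-2: Nn|NN
⇒ N over [I-1,I-2,II-1,II-2,II-3]: 25 consistent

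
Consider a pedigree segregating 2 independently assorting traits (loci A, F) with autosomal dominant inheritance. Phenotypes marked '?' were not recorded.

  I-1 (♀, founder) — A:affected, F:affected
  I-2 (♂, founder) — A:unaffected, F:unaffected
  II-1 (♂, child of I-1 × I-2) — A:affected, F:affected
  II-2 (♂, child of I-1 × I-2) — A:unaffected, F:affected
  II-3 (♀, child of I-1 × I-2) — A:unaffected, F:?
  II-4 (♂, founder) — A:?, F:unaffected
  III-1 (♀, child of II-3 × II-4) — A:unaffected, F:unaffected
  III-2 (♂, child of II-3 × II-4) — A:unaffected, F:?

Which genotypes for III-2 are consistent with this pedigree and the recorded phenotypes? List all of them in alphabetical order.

III-2 ∈ {aa Ff, aa ff}

A/I-1 aff ·: Aa
A/I-2 un ·: aa
A/II-1 aff I-1×I-2: Aa
A/II-2 un I-1×I-2: aa
A/II-3 un I-1×I-2: aa
A/II-4 ? ·: aa|Aa
A/III-1 un II-3×II-4: aa
A/III-2 un II-3×II-4: aa
⇒ A over [I-1,I-2,II-1,II-2,II-3,II-4,III-1,III-2]: 2 consistent
F/I-1 aff ·: Ff|FF
F/I-2 un ·: ff
F/II-1 aff I-1×I-2: Ff
F/II-2 aff I-1×I-2: Ff
F/II-3 ? I-1×I-2: ff|Ff
F/II-4 un ·: ff
F/III-1 un II-3×II-4: ff
F/III-2 ? II-3×II-4: ff|Ff
⇒ F over [I-1,I-2,II-1,II-2,II-3,II-4,III-1,III-2]: 5 consistent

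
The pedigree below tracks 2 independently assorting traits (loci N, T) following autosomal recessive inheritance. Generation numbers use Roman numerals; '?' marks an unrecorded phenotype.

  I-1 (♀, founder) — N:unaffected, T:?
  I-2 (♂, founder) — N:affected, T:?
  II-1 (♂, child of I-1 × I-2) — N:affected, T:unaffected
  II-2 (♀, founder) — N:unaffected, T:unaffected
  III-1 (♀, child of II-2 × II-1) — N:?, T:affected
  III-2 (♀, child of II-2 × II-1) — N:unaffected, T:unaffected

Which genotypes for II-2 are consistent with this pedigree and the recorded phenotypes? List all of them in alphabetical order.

II-2 ∈ {NN Tt, Nn Tt}

N/I-1 un ·: Nn
N/I-2 aff ·: nn
N/II-1 aff I-1×I-2: nn
N/II-2 un ·: NN|Nn
N/III-1 ? II-2×II-1: Nn|nn
N/III-2 un II-2×II-1: Nn
⇒ N over [I-1,I-2,II-1,II-2,III-1,III-2]: 3 consistent
T/I-1 ? ·: TT|Tt|tt
T/I-2 ? ·: TT|Tt|tt
T/II-1 un I-1×I-2: Tt
T/II-2 un ·: Tt
T/III-1 aff II-2×II-1: tt
T/III-2 un II-2×II-1: TT|Tt
⇒ T over [I-1,I-2,II-1,II-2,III-1,III-2]: 14 consistent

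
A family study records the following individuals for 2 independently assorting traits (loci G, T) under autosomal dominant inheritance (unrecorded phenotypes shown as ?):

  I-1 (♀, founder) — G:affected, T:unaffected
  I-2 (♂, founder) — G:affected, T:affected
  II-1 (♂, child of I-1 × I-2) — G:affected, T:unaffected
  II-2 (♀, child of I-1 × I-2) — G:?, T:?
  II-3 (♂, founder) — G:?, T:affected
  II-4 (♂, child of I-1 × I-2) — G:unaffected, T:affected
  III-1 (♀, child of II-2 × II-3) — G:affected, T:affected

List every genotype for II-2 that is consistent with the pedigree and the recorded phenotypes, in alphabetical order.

II-2 ∈ {GG Tt, GG tt, Gg Tt, Gg tt, gg Tt, gg tt}

G/I-1 aff ·: Gg
G/I-2 aff ·: Gg
G/II-1 aff I-1×I-2: Gg|GG
G/II-2 ? I-1×I-2: gg|Gg|GG
G/II-3 ? ·: gg|Gg|GG
G/II-4 un I-1×I-2: gg
G/III-1 aff II-2×II-3: Gg|GG
⇒ G over [I-1,I-2,II-1,II-2,II-3,II-4,III-1]: 22 consistent
T/I-1 un ·: tt
T/I-2 aff ·: Tt
T/II-1 un I-1×I-2: tt
T/II-2 ? I-1×I-2: tt|Tt
T/II-3 aff ·: Tt|TT
T/II-4 aff I-1×I-2: Tt
T/III-1 aff II-2×II-3: Tt|TT
⇒ T over [I-1,I-2,II-1,II-2,II-3,II-4,III-1]: 6 consistent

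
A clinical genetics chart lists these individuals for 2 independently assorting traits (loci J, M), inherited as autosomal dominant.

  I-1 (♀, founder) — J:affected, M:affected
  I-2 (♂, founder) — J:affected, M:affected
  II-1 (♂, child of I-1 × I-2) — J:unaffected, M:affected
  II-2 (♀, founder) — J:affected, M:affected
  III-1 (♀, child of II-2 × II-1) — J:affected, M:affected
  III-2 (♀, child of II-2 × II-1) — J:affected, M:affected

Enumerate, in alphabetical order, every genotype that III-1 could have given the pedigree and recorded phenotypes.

III-1 ∈ {Jj MM, Jj Mm}

J/I-1 aff ·: Jj
J/I-2 aff ·: Jj
J/II-1 un I-1×I-2: jj
J/II-2 aff ·: Jj|JJ
J/III-1 aff II-2×II-1: Jj
J/III-2 aff II-2×II-1: Jj
⇒ J over [I-1,I-2,II-1,II-2,III-1,III-2]: 2 consistent
M/I-1 aff ·: Mm|MM
M/I-2 aff ·: Mm|MM
M/II-1 aff I-1×I-2: Mm|MM
M/II-2 aff ·: Mm|MM
M/III-1 aff II-2×II-1: Mm|MM
M/III-2 aff II-2×II-1: Mm|MM
⇒ M over [I-1,I-2,II-1,II-2,III-1,III-2]: 44 consistent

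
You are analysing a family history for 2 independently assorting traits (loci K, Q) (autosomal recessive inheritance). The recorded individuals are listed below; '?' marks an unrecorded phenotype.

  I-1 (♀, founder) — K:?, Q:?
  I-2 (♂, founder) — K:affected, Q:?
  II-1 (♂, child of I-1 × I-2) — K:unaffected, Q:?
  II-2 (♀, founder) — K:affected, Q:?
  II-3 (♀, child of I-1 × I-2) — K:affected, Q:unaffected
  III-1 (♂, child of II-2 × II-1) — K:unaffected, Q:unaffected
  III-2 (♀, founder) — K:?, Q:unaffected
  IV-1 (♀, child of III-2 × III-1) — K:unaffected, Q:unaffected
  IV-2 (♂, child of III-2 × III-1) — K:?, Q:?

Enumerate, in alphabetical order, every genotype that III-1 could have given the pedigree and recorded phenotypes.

K/I-1 ? ·: Kk
K/I-2 aff ·: kk
K/II-1 un I-1×I-2: Kk
K/II-2 aff ·: kk
K/II-3 aff I-1×I-2: kk
K/III-1 un II-2×II-1: Kk
K/III-2 ? ·: KK|Kk|kk
K/IV-1 un III-2×III-1: KK|Kk
K/IV-2 ? III-2×III-1: KK|Kk|kk
⇒ K over [I-1,I-2,II-1,II-2,II-3,III-1,III-2,IV-1,IV-2]: 12 consistent
Q/I-1 ? ·: QQ|Qq|qq
Q/I-2 ? ·: QQ|Qq|qq
Q/II-1 ? I-1×I-2: QQ|Qq|qq
Q/II-2 ? ·: QQ|Qq|qq
Q/II-3 un I-1×I-2: QQ|Qq
Q/III-1 un II-2×II-1: QQ|Qq
Q/III-2 un ·: QQ|Qq
Q/IV-1 un III-2×III-1: QQ|Qq
Q/IV-2 ? III-2×III-1: QQ|Qq|qq
⇒ Q over [I-1,I-2,II-1,II-2,II-3,III-1,III-2,IV-1,IV-2]: 690 consistent

III-1 ∈ {Kk QQ, Kk Qq}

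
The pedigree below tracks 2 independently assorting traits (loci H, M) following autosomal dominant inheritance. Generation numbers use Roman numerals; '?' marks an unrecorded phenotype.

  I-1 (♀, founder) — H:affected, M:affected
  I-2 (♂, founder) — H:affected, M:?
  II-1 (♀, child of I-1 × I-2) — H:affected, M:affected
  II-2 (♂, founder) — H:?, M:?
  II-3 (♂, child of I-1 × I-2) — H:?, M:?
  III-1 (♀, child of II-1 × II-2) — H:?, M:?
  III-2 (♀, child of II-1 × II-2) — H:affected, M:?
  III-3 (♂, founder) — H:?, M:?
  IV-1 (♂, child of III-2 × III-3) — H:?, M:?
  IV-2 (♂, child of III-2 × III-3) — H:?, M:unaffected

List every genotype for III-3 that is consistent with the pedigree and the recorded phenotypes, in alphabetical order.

H/I-1 aff ·: Hh|HH
H/I-2 aff ·: Hh|HH
H/II-1 aff I-1×I-2: Hh|HH
H/II-2 ? ·: hh|Hh|HH
H/II-3 ? I-1×I-2: hh|Hh|HH
H/III-1 ? II-1×II-2: hh|Hh|HH
H/III-2 aff II-1×II-2: Hh|HH
H/III-3 ? ·: hh|Hh|HH
H/IV-1 ? III-2×III-3: hh|Hh|HH
H/IV-2 ? III-2×III-3: hh|Hh|HH
⇒ H over [I-1,I-2,II-1,II-2,II-3,III-1,III-2,III-3,IV-1,IV-2]: 1595 consistent
M/I-1 aff ·: Mm|MM
M/I-2 ? ·: mm|Mm|MM
M/II-1 aff I-1×I-2: Mm|MM
M/II-2 ? ·: mm|Mm|MM
M/II-3 ? I-1×I-2: mm|Mm|MM
M/III-1 ? II-1×II-2: mm|Mm|MM
M/III-2 ? II-1×II-2: mm|Mm
M/III-3 ? ·: mm|Mm
M/IV-1 ? III-2×III-3: mm|Mm|MM
M/IV-2 un III-2×III-3: mm
⇒ M over [I-1,I-2,II-1,II-2,II-3,III-1,III-2,III-3,IV-1,IV-2]: 620 consistent

III-3 ∈ {HH Mm, HH mm, Hh Mm, Hh mm, hh Mm, hh mm}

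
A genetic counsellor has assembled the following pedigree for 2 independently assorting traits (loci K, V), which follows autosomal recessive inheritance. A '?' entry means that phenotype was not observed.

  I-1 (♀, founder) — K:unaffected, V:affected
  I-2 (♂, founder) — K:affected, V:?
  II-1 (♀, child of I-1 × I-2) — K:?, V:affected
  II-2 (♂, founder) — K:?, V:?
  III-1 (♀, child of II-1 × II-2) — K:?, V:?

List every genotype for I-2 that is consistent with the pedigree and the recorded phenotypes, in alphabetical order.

K/I-1 un ·: KK|Kk
K/I-2 aff ·: kk
K/II-1 ? I-1×I-2: Kk|kk
K/II-2 ? ·: KK|Kk|kk
K/III-1 ? II-1×II-2: KK|Kk|kk
⇒ K over [I-1,I-2,II-1,II-2,III-1]: 18 consistent
V/I-1 aff ·: vv
V/I-2 ? ·: Vv|vv
V/II-1 aff I-1×I-2: vv
V/II-2 ? ·: VV|Vv|vv
V/III-1 ? II-1×II-2: Vv|vv
⇒ V over [I-1,I-2,II-1,II-2,III-1]: 8 consistent

I-2 ∈ {kk Vv, kk vv}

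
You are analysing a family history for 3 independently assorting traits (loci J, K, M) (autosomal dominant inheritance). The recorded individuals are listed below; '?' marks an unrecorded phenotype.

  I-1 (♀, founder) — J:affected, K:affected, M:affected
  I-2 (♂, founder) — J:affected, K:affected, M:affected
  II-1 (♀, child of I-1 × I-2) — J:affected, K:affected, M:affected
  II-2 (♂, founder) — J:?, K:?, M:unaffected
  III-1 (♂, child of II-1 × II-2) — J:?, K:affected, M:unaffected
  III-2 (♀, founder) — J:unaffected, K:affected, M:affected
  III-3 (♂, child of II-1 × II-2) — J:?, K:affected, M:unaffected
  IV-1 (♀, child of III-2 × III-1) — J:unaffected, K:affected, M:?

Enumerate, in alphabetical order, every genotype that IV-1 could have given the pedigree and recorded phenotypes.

IV-1 ∈ {jj KK Mm, jj KK mm, jj Kk Mm, jj Kk mm}

J/I-1 aff ·: Jj|JJ
J/I-2 aff ·: Jj|JJ
J/II-1 aff I-1×I-2: Jj|JJ
J/II-2 ? ·: jj|Jj|JJ
J/III-1 ? II-1×II-2: jj|Jj
J/III-2 un ·: jj
J/III-3 ? II-1×II-2: jj|Jj|JJ
J/IV-1 un III-2×III-1: jj
⇒ J over [I-1,I-2,II-1,II-2,III-1,III-2,III-3,IV-1]: 48 consistent
K/I-1 aff ·: Kk|KK
K/I-2 aff ·: Kk|KK
K/II-1 aff I-1×I-2: Kk|KK
K/II-2 ? ·: kk|Kk|KK
K/III-1 aff II-1×II-2: Kk|KK
K/III-2 aff ·: Kk|KK
K/III-3 aff II-1×II-2: Kk|KK
K/IV-1 aff III-2×III-1: Kk|KK
⇒ K over [I-1,I-2,II-1,II-2,III-1,III-2,III-3,IV-1]: 180 consistent
M/I-1 aff ·: Mm|MM
M/I-2 aff ·: Mm|MM
M/II-1 aff I-1×I-2: Mm
M/II-2 un ·: mm
M/III-1 un II-1×II-2: mm
M/III-2 aff ·: Mm|MM
M/III-3 un II-1×II-2: mm
M/IV-1 ? III-2×III-1: mm|Mm
⇒ M over [I-1,I-2,II-1,II-2,III-1,III-2,III-3,IV-1]: 9 consistent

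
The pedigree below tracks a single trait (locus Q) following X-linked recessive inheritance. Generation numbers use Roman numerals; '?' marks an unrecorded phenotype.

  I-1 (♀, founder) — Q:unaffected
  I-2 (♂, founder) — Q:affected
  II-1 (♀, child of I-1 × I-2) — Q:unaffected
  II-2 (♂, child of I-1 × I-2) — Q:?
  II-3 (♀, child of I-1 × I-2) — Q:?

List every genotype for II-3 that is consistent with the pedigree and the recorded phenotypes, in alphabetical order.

Q/I-1 un ·: X^QX^Q|X^QX^q
Q/I-2 aff ·: X^qY
Q/II-1 un I-1×I-2: X^QX^q
Q/II-2 ? I-1×I-2: X^QY|X^qY
Q/II-3 ? I-1×I-2: X^QX^q|X^qX^q
⇒ Q over [I-1,I-2,II-1,II-2,II-3]: 5 consistent

II-3 ∈ {X^QX^q, X^qX^q}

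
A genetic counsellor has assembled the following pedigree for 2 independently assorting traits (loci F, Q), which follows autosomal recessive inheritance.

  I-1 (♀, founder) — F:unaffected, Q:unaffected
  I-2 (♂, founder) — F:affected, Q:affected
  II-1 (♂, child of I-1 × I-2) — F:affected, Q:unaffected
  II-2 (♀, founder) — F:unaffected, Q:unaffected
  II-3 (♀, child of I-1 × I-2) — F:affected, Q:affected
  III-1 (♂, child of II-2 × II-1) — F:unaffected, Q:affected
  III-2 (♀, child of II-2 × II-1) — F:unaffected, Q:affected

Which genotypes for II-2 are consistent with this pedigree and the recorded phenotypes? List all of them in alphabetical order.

F/I-1 un ·: Ff
F/I-2 aff ·: ff
F/II-1 aff I-1×I-2: ff
F/II-2 un ·: FF|Ff
F/II-3 aff I-1×I-2: ff
F/III-1 un II-2×II-1: Ff
F/III-2 un II-2×II-1: Ff
⇒ F over [I-1,I-2,II-1,II-2,II-3,III-1,III-2]: 2 consistent
Q/I-1 un ·: Qq
Q/I-2 aff ·: qq
Q/II-1 un I-1×I-2: Qq
Q/II-2 un ·: Qq
Q/II-3 aff I-1×I-2: qq
Q/III-1 aff II-2×II-1: qq
Q/III-2 aff II-2×II-1: qq
⇒ Q over [I-1,I-2,II-1,II-2,II-3,III-1,III-2]: 1 consistent

II-2 ∈ {FF Qq, Ff Qq}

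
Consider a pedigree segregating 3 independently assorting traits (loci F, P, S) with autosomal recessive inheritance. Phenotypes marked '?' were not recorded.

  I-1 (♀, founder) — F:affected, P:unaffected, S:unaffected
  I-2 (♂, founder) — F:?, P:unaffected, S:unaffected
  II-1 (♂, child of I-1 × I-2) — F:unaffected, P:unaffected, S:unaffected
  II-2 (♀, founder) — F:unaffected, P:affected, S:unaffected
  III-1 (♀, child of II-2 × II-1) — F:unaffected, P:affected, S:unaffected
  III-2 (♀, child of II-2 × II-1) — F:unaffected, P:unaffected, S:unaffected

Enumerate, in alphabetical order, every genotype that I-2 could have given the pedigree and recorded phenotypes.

F/I-1 aff ·: ff
F/I-2 ? ·: FF|Ff
F/II-1 un I-1×I-2: Ff
F/II-2 un ·: FF|Ff
F/III-1 un II-2×II-1: FF|Ff
F/III-2 un II-2×II-1: FF|Ff
⇒ F over [I-1,I-2,II-1,II-2,III-1,III-2]: 16 consistent
P/I-1 un ·: PP|Pp
P/I-2 un ·: PP|Pp
P/II-1 un I-1×I-2: Pp
P/II-2 aff ·: pp
P/III-1 aff II-2×II-1: pp
P/III-2 un II-2×II-1: Pp
⇒ P over [I-1,I-2,II-1,II-2,III-1,III-2]: 3 consistent
S/I-1 un ·: SS|Ss
S/I-2 un ·: SS|Ss
S/II-1 un I-1×I-2: SS|Ss
S/II-2 un ·: SS|Ss
S/III-1 un II-2×II-1: SS|Ss
S/III-2 un II-2×II-1: SS|Ss
⇒ S over [I-1,I-2,II-1,II-2,III-1,III-2]: 44 consistent

I-2 ∈ {FF PP SS, FF PP Ss, FF Pp SS, FF Pp Ss, Ff PP SS, Ff PP Ss, Ff Pp SS, Ff Pp Ss}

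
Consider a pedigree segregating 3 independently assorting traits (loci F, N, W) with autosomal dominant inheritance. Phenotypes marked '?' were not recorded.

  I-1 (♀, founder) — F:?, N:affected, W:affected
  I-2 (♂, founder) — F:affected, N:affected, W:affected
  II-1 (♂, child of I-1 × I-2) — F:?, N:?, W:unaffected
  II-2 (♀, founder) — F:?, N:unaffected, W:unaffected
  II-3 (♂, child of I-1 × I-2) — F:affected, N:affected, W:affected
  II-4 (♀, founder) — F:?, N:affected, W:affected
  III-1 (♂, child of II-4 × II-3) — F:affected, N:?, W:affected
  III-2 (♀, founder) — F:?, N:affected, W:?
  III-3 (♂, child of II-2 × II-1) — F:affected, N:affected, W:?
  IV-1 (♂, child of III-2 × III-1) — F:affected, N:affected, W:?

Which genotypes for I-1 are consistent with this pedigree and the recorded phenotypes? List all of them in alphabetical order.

F/I-1 ? ·: ff|Ff|FF
F/I-2 aff ·: Ff|FF
F/II-1 ? I-1×I-2: ff|Ff|FF
F/II-2 ? ·: ff|Ff|FF
F/II-3 aff I-1×I-2: Ff|FF
F/II-4 ? ·: ff|Ff|FF
F/III-1 aff II-4×II-3: Ff|FF
F/III-2 ? ·: ff|Ff|FF
F/III-3 aff II-2×II-1: Ff|FF
F/IV-1 aff III-2×III-1: Ff|FF
⇒ F over [I-1,I-2,II-1,II-2,II-3,II-4,III-1,III-2,III-3,IV-1]: 1537 consistent
N/I-1 aff ·: Nn|NN
N/I-2 aff ·: Nn|NN
N/II-1 ? I-1×I-2: Nn|NN
N/II-2 un ·: nn
N/II-3 aff I-1×I-2: Nn|NN
N/II-4 aff ·: Nn|NN
N/III-1 ? II-4×II-3: nn|Nn|NN
N/III-2 aff ·: Nn|NN
N/III-3 aff II-2×II-1: Nn
N/IV-1 aff III-2×III-1: Nn|NN
⇒ N over [I-1,I-2,II-1,II-2,II-3,II-4,III-1,III-2,III-3,IV-1]: 166 consistent
W/I-1 aff ·: Ww
W/I-2 aff ·: Ww
W/II-1 un I-1×I-2: ww
W/II-2 un ·: ww
W/II-3 aff I-1×I-2: Ww|WW
W/II-4 aff ·: Ww|WW
W/III-1 aff II-4×II-3: Ww|WW
W/III-2 ? ·: ww|Ww|WW
W/III-3 ? II-2×II-1: ww
W/IV-1 ? III-2×III-1: ww|Ww|WW
⇒ W over [I-1,I-2,II-1,II-2,II-3,II-4,III-1,III-2,III-3,IV-1]: 37 consistent

I-1 ∈ {FF NN Ww, FF Nn Ww, Ff NN Ww, Ff Nn Ww, ff NN Ww, ff Nn Ww}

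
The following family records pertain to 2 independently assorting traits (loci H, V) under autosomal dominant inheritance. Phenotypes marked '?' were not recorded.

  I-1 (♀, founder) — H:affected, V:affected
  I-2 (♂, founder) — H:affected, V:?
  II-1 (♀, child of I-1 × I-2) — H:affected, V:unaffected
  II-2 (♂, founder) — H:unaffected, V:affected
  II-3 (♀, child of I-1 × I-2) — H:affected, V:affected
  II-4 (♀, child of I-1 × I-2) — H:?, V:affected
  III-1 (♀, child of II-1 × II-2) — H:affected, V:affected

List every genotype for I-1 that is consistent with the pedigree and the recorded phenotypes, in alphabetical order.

H/I-1 aff ·: Hh|HH
H/I-2 aff ·: Hh|HH
H/II-1 aff I-1×I-2: Hh|HH
H/II-2 un ·: hh
H/II-3 aff I-1×I-2: Hh|HH
H/II-4 ? I-1×I-2: hh|Hh|HH
H/III-1 aff II-1×II-2: Hh
⇒ H over [I-1,I-2,II-1,II-2,II-3,II-4,III-1]: 29 consistent
V/I-1 aff ·: Vv
V/I-2 ? ·: vv|Vv
V/II-1 un I-1×I-2: vv
V/II-2 aff ·: Vv|VV
V/II-3 aff I-1×I-2: Vv|VV
V/II-4 aff I-1×I-2: Vv|VV
V/III-1 aff II-1×II-2: Vv
⇒ V over [I-1,I-2,II-1,II-2,II-3,II-4,III-1]: 10 consistent

I-1 ∈ {HH Vv, Hh Vv}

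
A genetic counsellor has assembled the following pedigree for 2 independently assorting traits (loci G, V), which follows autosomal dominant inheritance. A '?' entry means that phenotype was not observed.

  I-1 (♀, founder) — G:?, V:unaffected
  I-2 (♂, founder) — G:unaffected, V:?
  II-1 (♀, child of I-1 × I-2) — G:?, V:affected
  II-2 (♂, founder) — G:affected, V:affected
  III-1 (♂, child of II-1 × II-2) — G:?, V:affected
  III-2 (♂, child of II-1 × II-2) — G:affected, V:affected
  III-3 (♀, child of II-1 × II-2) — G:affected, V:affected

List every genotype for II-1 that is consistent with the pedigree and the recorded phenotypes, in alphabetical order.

II-1 ∈ {Gg Vv, gg Vv}

G/I-1 ? ·: gg|Gg|GG
G/I-2 un ·: gg
G/II-1 ? I-1×I-2: gg|Gg
G/II-2 aff ·: Gg|GG
G/III-1 ? II-1×II-2: gg|Gg|GG
G/III-2 aff II-1×II-2: Gg|GG
G/III-3 aff II-1×II-2: Gg|GG
⇒ G over [I-1,I-2,II-1,II-2,III-1,III-2,III-3]: 46 consistent
V/I-1 un ·: vv
V/I-2 ? ·: Vv|VV
V/II-1 aff I-1×I-2: Vv
V/II-2 aff ·: Vv|VV
V/III-1 aff II-1×II-2: Vv|VV
V/III-2 aff II-1×II-2: Vv|VV
V/III-3 aff II-1×II-2: Vv|VV
⇒ V over [I-1,I-2,II-1,II-2,III-1,III-2,III-3]: 32 consistent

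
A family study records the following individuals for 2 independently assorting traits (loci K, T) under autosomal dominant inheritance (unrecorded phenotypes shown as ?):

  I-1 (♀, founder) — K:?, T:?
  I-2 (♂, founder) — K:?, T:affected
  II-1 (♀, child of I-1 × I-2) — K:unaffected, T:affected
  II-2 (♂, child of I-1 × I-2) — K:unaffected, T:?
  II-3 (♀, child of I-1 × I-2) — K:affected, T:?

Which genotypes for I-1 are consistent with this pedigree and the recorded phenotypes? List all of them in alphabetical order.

I-1 ∈ {Kk TT, Kk Tt, Kk tt, kk TT, kk Tt, kk tt}

K/I-1 ? ·: kk|Kk
K/I-2 ? ·: kk|Kk
K/II-1 un I-1×I-2: kk
K/II-2 un I-1×I-2: kk
K/II-3 aff I-1×I-2: Kk|KK
⇒ K over [I-1,I-2,II-1,II-2,II-3]: 4 consistent
T/I-1 ? ·: tt|Tt|TT
T/I-2 aff ·: Tt|TT
T/II-1 aff I-1×I-2: Tt|TT
T/II-2 ? I-1×I-2: tt|Tt|TT
T/II-3 ? I-1×I-2: tt|Tt|TT
⇒ T over [I-1,I-2,II-1,II-2,II-3]: 40 consistent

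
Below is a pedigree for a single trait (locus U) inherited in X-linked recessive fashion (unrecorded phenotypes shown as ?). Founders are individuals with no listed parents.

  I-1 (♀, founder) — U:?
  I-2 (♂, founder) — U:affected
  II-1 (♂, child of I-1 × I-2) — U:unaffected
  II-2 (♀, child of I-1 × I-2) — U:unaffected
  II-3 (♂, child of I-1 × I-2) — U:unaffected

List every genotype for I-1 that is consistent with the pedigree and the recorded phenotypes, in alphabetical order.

U/I-1 ? ·: X^UX^U|X^UX^u
U/I-2 aff ·: X^uY
U/II-1 un I-1×I-2: X^UY
U/II-2 un I-1×I-2: X^UX^u
U/II-3 un I-1×I-2: X^UY
⇒ U over [I-1,I-2,II-1,II-2,II-3]: 2 consistent

I-1 ∈ {X^UX^U, X^UX^u}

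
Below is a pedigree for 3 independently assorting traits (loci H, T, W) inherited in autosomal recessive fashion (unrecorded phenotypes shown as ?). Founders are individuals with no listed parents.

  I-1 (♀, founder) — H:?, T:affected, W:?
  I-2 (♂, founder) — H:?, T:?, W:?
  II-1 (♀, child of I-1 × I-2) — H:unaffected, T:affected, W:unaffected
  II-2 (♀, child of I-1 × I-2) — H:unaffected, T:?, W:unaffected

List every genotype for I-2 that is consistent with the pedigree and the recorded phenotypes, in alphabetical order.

H/I-1 ? ·: HH|Hh|hh
H/I-2 ? ·: HH|Hh|hh
H/II-1 un I-1×I-2: HH|Hh
H/II-2 un I-1×I-2: HH|Hh
⇒ H over [I-1,I-2,II-1,II-2]: 17 consistent
T/I-1 aff ·: tt
T/I-2 ? ·: Tt|tt
T/II-1 aff I-1×I-2: tt
T/II-2 ? I-1×I-2: Tt|tt
⇒ T over [I-1,I-2,II-1,II-2]: 3 consistent
W/I-1 ? ·: WW|Ww|ww
W/I-2 ? ·: WW|Ww|ww
W/II-1 un I-1×I-2: WW|Ww
W/II-2 un I-1×I-2: WW|Ww
⇒ W over [I-1,I-2,II-1,II-2]: 17 consistent

I-2 ∈ {HH Tt WW, HH Tt Ww, HH Tt ww, HH tt WW, HH tt Ww, HH tt ww, Hh Tt WW, Hh Tt Ww, Hh Tt ww, Hh tt WW, Hh tt Ww, Hh tt ww, hh Tt WW, hh Tt Ww, hh Tt ww, hh tt WW, hh tt Ww, hh tt ww}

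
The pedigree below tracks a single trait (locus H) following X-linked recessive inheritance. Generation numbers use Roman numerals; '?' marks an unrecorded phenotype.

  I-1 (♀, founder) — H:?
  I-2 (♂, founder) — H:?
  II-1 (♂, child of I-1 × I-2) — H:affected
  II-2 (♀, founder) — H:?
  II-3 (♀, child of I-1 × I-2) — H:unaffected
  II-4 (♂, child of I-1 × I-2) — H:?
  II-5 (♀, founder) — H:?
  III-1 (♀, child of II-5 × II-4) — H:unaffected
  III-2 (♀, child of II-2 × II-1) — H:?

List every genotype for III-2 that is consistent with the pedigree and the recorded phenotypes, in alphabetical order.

III-2 ∈ {X^HX^h, X^hX^h}

H/I-1 ? ·: X^HX^h|X^hX^h
H/I-2 ? ·: X^HY|X^hY
H/II-1 aff I-1×I-2: X^hY
H/II-2 ? ·: X^HX^H|X^HX^h|X^hX^h
H/II-3 un I-1×I-2: X^HX^H|X^HX^h
H/II-4 ? I-1×I-2: X^HY|X^hY
H/II-5 ? ·: X^HX^H|X^HX^h|X^hX^h
H/III-1 un II-5×II-4: X^HX^H|X^HX^h
H/III-2 ? II-2×II-1: X^HX^h|X^hX^h
⇒ H over [I-1,I-2,II-1,II-2,II-3,II-4,II-5,III-1,III-2]: 80 consistent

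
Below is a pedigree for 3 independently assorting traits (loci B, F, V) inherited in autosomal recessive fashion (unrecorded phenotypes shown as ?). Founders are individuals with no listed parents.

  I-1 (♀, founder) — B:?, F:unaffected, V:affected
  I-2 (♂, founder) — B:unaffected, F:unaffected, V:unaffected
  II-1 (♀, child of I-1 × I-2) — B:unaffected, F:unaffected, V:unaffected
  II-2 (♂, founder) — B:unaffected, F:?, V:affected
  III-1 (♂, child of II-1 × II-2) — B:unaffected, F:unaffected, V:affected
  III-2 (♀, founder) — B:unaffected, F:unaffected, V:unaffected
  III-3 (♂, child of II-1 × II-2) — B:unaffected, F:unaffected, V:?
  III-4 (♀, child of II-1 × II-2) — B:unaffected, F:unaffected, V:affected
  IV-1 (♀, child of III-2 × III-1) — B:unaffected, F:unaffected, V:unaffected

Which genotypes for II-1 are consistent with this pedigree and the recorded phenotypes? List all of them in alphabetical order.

II-1 ∈ {BB FF Vv, BB Ff Vv, Bb FF Vv, Bb Ff Vv}

B/I-1 ? ·: BB|Bb|bb
B/I-2 un ·: BB|Bb
B/II-1 un I-1×I-2: BB|Bb
B/II-2 un ·: BB|Bb
B/III-1 un II-1×II-2: BB|Bb
B/III-2 un ·: BB|Bb
B/III-3 un II-1×II-2: BB|Bb
B/III-4 un II-1×II-2: BB|Bb
B/IV-1 un III-2×III-1: BB|Bb
⇒ B over [I-1,I-2,II-1,II-2,III-1,III-2,III-3,III-4,IV-1]: 404 consistent
F/I-1 un ·: FF|Ff
F/I-2 un ·: FF|Ff
F/II-1 un I-1×I-2: FF|Ff
F/II-2 ? ·: FF|Ff|ff
F/III-1 un II-1×II-2: FF|Ff
F/III-2 un ·: FF|Ff
F/III-3 un II-1×II-2: FF|Ff
F/III-4 un II-1×II-2: FF|Ff
F/IV-1 un III-2×III-1: FF|Ff
⇒ F over [I-1,I-2,II-1,II-2,III-1,III-2,III-3,III-4,IV-1]: 320 consistent
V/I-1 aff ·: vv
V/I-2 un ·: VV|Vv
V/II-1 un I-1×I-2: Vv
V/II-2 aff ·: vv
V/III-1 aff II-1×II-2: vv
V/III-2 un ·: VV|Vv
V/III-3 ? II-1×II-2: Vv|vv
V/III-4 aff II-1×II-2: vv
V/IV-1 un III-2×III-1: Vv
⇒ V over [I-1,I-2,II-1,II-2,III-1,III-2,III-3,III-4,IV-1]: 8 consistent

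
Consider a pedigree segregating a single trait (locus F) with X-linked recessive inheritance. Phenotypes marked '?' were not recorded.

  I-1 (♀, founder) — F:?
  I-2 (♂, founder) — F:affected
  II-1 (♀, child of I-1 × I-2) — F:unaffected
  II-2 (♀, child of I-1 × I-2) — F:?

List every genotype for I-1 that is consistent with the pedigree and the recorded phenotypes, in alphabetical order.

I-1 ∈ {X^FX^F, X^FX^f}

F/I-1 ? ·: X^FX^F|X^FX^f
F/I-2 aff ·: X^fY
F/II-1 un I-1×I-2: X^FX^f
F/II-2 ? I-1×I-2: X^FX^f|X^fX^f
⇒ F over [I-1,I-2,II-1,II-2]: 3 consistent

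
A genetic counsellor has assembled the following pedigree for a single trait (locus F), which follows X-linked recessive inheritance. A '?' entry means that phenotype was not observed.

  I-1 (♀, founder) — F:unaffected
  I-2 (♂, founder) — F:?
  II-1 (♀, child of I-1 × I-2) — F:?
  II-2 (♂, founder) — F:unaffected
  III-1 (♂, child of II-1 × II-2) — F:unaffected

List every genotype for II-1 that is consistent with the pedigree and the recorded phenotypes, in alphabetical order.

II-1 ∈ {X^FX^F, X^FX^f}

F/I-1 un ·: X^FX^F|X^FX^f
F/I-2 ? ·: X^FY|X^fY
F/II-1 ? I-1×I-2: X^FX^F|X^FX^f
F/II-2 un ·: X^FY
F/III-1 un II-1×II-2: X^FY
⇒ F over [I-1,I-2,II-1,II-2,III-1]: 5 consistent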